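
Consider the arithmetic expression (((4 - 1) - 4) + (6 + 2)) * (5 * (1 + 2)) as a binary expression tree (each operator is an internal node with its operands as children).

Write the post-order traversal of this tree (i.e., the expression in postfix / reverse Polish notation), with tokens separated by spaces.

Post-order on an expression tree gives postfix notation: for each operator, emit left operand, right operand, then the operator.

4 1 - 4 - 6 2 + + 5 1 2 + * *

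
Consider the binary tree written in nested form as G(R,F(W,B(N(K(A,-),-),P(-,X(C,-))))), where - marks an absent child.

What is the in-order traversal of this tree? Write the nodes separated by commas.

In-order visits the left subtree, then the node, then the right subtree.
At G: go left to R.
  R is a leaf — visit R.
Visit G.
At G: go right to F.
  At F: go left to W.
    W is a leaf — visit W.
  Visit F.
  At F: go right to B.
    At B: go left to N.
      At N: go left to K.
        At K: go left to A.
          A is a leaf — visit A.
        Visit K.
        At K: no right child.
      Visit N.
      At N: no right child.
    Visit B.
    At B: go right to P.
      At P: no left child.
      Visit P.
      At P: go right to X.
        At X: go left to C.
          C is a leaf — visit C.
        Visit X.
        At X: no right child.

R, G, W, F, A, K, N, B, P, C, X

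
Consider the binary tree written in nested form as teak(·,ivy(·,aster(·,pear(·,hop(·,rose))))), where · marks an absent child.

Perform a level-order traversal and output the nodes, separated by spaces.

Level-order visits nodes level by level from the root, left to right within each level.
Level 0: teak
Level 1: ivy
Level 2: aster
Level 3: pear
Level 4: hop
Level 5: rose

teak ivy aster pear hop rose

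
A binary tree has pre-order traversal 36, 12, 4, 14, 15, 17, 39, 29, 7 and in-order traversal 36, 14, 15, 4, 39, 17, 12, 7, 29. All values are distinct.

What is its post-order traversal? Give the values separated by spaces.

The first element of pre-order is the root; it splits in-order into left and right subtrees.
Root 36: left subtree has 0 nodes { }, right has 8 {14, 15, 4, 39, 17, 12, 7, 29}.
  Root 12: left subtree has 5 nodes {14, 15, 4, 39, 17}, right has 2 {7, 29}.
    Root 4: left subtree has 2 nodes {14, 15}, right has 2 {39, 17}.
      Root 14: left subtree has 0 nodes { }, right has 1 {15}.
      Root 17: left subtree has 1 node {39}, right has 0 { }.
    Root 29: left subtree has 1 node {7}, right has 0 { }.

15 14 39 17 4 7 29 12 36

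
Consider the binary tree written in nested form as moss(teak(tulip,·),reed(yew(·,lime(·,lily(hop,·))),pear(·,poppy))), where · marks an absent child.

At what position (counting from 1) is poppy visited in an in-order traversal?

In-order visits the left subtree, then the node, then the right subtree.
At moss: go left to teak.
  At teak: go left to tulip.
    tulip is a leaf — visit tulip.
  Visit teak.
  At teak: no right child.
Visit moss.
At moss: go right to reed.
  At reed: go left to yew.
    At yew: no left child.
    Visit yew.
    At yew: go right to lime.
      At lime: no left child.
      Visit lime.
      At lime: go right to lily.
        At lily: go left to hop.
          hop is a leaf — visit hop.
        Visit lily.
        At lily: no right child.
  Visit reed.
  At reed: go right to pear.
    At pear: no left child.
    Visit pear.
    At pear: go right to poppy.
      poppy is a leaf — visit poppy.
Full in-order sequence: tulip, teak, moss, yew, lime, hop, lily, reed, pear, poppy.

10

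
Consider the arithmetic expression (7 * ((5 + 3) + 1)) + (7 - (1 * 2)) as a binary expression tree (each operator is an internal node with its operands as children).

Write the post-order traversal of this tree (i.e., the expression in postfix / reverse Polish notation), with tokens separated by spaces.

Post-order on an expression tree gives postfix notation: for each operator, emit left operand, right operand, then the operator.

7 5 3 + 1 + * 7 1 2 * - +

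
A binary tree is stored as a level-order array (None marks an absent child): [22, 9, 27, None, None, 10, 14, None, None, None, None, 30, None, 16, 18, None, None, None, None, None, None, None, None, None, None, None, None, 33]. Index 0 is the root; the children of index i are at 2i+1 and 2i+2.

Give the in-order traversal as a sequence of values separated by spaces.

In-order visits the left subtree, then the node, then the right subtree.
At 22: go left to 9.
  9 is a leaf — visit 9.
Visit 22.
At 22: go right to 27.
  At 27: go left to 10.
    At 10: go left to 30.
      30 is a leaf — visit 30.
    Visit 10.
    At 10: no right child.
  Visit 27.
  At 27: go right to 14.
    At 14: go left to 16.
      At 16: go left to 33.
        33 is a leaf — visit 33.
      Visit 16.
      At 16: no right child.
    Visit 14.
    At 14: go right to 18.
      18 is a leaf — visit 18.

9 22 30 10 27 33 16 14 18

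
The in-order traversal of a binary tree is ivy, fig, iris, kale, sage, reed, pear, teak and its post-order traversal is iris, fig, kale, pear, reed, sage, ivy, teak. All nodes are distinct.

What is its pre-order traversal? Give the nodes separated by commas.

The last element of post-order is the root; it splits in-order into left and right subtrees.
Root teak: left subtree has 7 nodes {ivy, fig, iris, kale, sage, reed, pear}, right has 0 { }.
  Root ivy: left subtree has 0 nodes { }, right has 6 {fig, iris, kale, sage, reed, pear}.
    Root sage: left subtree has 3 nodes {fig, iris, kale}, right has 2 {reed, pear}.
      Root kale: left subtree has 2 nodes {fig, iris}, right has 0 { }.
        Root fig: left subtree has 0 nodes { }, right has 1 {iris}.
      Root reed: left subtree has 0 nodes { }, right has 1 {pear}.

teak, ivy, sage, kale, fig, iris, reed, pear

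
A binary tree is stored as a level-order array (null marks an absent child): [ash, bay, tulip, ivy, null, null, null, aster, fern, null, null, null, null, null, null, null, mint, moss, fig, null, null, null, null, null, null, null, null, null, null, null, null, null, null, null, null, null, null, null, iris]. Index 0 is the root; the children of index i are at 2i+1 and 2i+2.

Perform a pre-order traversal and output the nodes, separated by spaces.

ash bay ivy aster mint fern moss fig iris tulip

Pre-order visits the node, then its left subtree, then its right subtree.
Visit ash.
At ash: go left to bay.
  Visit bay.
  At bay: go left to ivy.
    Visit ivy.
    At ivy: go left to aster.
      Visit aster.
      At aster: no left child.
      At aster: go right to mint.
        mint is a leaf — visit mint.
    At ivy: go right to fern.
      Visit fern.
      At fern: go left to moss.
        moss is a leaf — visit moss.
      At fern: go right to fig.
        Visit fig.
        At fig: no left child.
        At fig: go right to iris.
          iris is a leaf — visit iris.
  At bay: no right child.
At ash: go right to tulip.
  tulip is a leaf — visit tulip.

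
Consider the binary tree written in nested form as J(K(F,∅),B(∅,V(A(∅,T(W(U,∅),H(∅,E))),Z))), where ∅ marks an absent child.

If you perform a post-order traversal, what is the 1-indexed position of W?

Post-order visits the left subtree, then the right subtree, then the node.
At J: go left to K.
  At K: go left to F.
    F is a leaf — visit F.
  At K: no right child.
  Visit K.
At J: go right to B.
  At B: no left child.
  At B: go right to V.
    At V: go left to A.
      At A: no left child.
      At A: go right to T.
        At T: go left to W.
          At W: go left to U.
            U is a leaf — visit U.
          At W: no right child.
          Visit W.
        At T: go right to H.
          At H: no left child.
          At H: go right to E.
            E is a leaf — visit E.
          Visit H.
        Visit T.
      Visit A.
    At V: go right to Z.
      Z is a leaf — visit Z.
    Visit V.
  Visit B.
Visit J.
Full post-order sequence: F, K, U, W, E, H, T, A, Z, V, B, J.

4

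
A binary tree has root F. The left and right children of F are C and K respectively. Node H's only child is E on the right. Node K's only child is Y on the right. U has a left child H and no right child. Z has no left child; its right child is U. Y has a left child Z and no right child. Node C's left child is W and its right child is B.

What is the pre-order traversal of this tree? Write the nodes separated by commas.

F, C, W, B, K, Y, Z, U, H, E

Pre-order visits the node, then its left subtree, then its right subtree.
Visit F.
At F: go left to C.
  Visit C.
  At C: go left to W.
    W is a leaf — visit W.
  At C: go right to B.
    B is a leaf — visit B.
At F: go right to K.
  Visit K.
  At K: no left child.
  At K: go right to Y.
    Visit Y.
    At Y: go left to Z.
      Visit Z.
      At Z: no left child.
      At Z: go right to U.
        Visit U.
        At U: go left to H.
          Visit H.
          At H: no left child.
          At H: go right to E.
            E is a leaf — visit E.
        At U: no right child.
    At Y: no right child.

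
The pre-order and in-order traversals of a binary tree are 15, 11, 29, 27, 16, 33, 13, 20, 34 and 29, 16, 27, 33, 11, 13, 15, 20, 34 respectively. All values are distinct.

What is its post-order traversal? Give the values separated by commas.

16, 33, 27, 29, 13, 11, 34, 20, 15

The first element of pre-order is the root; it splits in-order into left and right subtrees.
Root 15: left subtree has 6 nodes {29, 16, 27, 33, 11, 13}, right has 2 {20, 34}.
  Root 11: left subtree has 4 nodes {29, 16, 27, 33}, right has 1 {13}.
    Root 29: left subtree has 0 nodes { }, right has 3 {16, 27, 33}.
      Root 27: left subtree has 1 node {16}, right has 1 {33}.
  Root 20: left subtree has 0 nodes { }, right has 1 {34}.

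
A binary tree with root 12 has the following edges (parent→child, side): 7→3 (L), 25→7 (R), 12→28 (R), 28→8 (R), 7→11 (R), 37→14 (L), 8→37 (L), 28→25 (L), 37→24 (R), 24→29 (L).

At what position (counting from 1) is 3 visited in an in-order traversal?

In-order visits the left subtree, then the node, then the right subtree.
At 12: no left child.
Visit 12.
At 12: go right to 28.
  At 28: go left to 25.
    At 25: no left child.
    Visit 25.
    At 25: go right to 7.
      At 7: go left to 3.
        3 is a leaf — visit 3.
      Visit 7.
      At 7: go right to 11.
        11 is a leaf — visit 11.
  Visit 28.
  At 28: go right to 8.
    At 8: go left to 37.
      At 37: go left to 14.
        14 is a leaf — visit 14.
      Visit 37.
      At 37: go right to 24.
        At 24: go left to 29.
          29 is a leaf — visit 29.
        Visit 24.
        At 24: no right child.
    Visit 8.
    At 8: no right child.
Full in-order sequence: 12, 25, 3, 7, 11, 28, 14, 37, 29, 24, 8.

3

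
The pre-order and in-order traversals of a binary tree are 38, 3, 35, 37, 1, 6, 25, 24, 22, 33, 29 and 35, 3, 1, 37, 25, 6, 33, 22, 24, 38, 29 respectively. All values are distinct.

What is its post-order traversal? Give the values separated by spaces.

35 1 25 33 22 24 6 37 3 29 38

The first element of pre-order is the root; it splits in-order into left and right subtrees.
Root 38: left subtree has 9 nodes {35, 3, 1, 37, 25, 6, 33, 22, 24}, right has 1 {29}.
  Root 3: left subtree has 1 node {35}, right has 7 {1, 37, 25, 6, 33, 22, 24}.
    Root 37: left subtree has 1 node {1}, right has 5 {25, 6, 33, 22, 24}.
      Root 6: left subtree has 1 node {25}, right has 3 {33, 22, 24}.
        Root 24: left subtree has 2 nodes {33, 22}, right has 0 { }.
          Root 22: left subtree has 1 node {33}, right has 0 { }.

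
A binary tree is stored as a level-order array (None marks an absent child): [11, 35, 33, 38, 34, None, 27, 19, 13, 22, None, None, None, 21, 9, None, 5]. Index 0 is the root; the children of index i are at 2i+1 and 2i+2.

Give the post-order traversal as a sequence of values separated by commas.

Post-order visits the left subtree, then the right subtree, then the node.
At 11: go left to 35.
  At 35: go left to 38.
    At 38: go left to 19.
      At 19: no left child.
      At 19: go right to 5.
        5 is a leaf — visit 5.
      Visit 19.
    At 38: go right to 13.
      13 is a leaf — visit 13.
    Visit 38.
  At 35: go right to 34.
    At 34: go left to 22.
      22 is a leaf — visit 22.
    At 34: no right child.
    Visit 34.
  Visit 35.
At 11: go right to 33.
  At 33: no left child.
  At 33: go right to 27.
    At 27: go left to 21.
      21 is a leaf — visit 21.
    At 27: go right to 9.
      9 is a leaf — visit 9.
    Visit 27.
  Visit 33.
Visit 11.

5, 19, 13, 38, 22, 34, 35, 21, 9, 27, 33, 11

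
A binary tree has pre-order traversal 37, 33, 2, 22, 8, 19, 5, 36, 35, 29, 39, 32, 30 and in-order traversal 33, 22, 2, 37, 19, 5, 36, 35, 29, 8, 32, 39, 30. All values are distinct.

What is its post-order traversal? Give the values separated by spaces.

22 2 33 29 35 36 5 19 32 30 39 8 37

The first element of pre-order is the root; it splits in-order into left and right subtrees.
Root 37: left subtree has 3 nodes {33, 22, 2}, right has 9 {19, 5, 36, 35, 29, 8, 32, 39, 30}.
  Root 33: left subtree has 0 nodes { }, right has 2 {22, 2}.
    Root 2: left subtree has 1 node {22}, right has 0 { }.
  Root 8: left subtree has 5 nodes {19, 5, 36, 35, 29}, right has 3 {32, 39, 30}.
    Root 19: left subtree has 0 nodes { }, right has 4 {5, 36, 35, 29}.
      Root 5: left subtree has 0 nodes { }, right has 3 {36, 35, 29}.
        Root 36: left subtree has 0 nodes { }, right has 2 {35, 29}.
          Root 35: left subtree has 0 nodes { }, right has 1 {29}.
    Root 39: left subtree has 1 node {32}, right has 1 {30}.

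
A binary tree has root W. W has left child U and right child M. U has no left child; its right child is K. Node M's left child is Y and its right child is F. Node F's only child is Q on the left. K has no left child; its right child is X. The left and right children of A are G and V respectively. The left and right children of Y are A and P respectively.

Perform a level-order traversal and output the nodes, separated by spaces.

Level-order visits nodes level by level from the root, left to right within each level.
Level 0: W
Level 1: U, M
Level 2: K, Y, F
Level 3: X, A, P, Q
Level 4: G, V

W U M K Y F X A P Q G V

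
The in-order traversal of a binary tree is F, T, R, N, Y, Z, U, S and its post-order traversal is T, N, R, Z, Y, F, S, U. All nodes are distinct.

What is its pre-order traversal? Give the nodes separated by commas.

The last element of post-order is the root; it splits in-order into left and right subtrees.
Root U: left subtree has 6 nodes {F, T, R, N, Y, Z}, right has 1 {S}.
  Root F: left subtree has 0 nodes { }, right has 5 {T, R, N, Y, Z}.
    Root Y: left subtree has 3 nodes {T, R, N}, right has 1 {Z}.
      Root R: left subtree has 1 node {T}, right has 1 {N}.

U, F, Y, R, T, N, Z, S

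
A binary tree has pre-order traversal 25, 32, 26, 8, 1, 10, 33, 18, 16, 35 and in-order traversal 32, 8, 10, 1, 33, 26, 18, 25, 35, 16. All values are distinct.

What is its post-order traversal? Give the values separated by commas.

The first element of pre-order is the root; it splits in-order into left and right subtrees.
Root 25: left subtree has 7 nodes {32, 8, 10, 1, 33, 26, 18}, right has 2 {35, 16}.
  Root 32: left subtree has 0 nodes { }, right has 6 {8, 10, 1, 33, 26, 18}.
    Root 26: left subtree has 4 nodes {8, 10, 1, 33}, right has 1 {18}.
      Root 8: left subtree has 0 nodes { }, right has 3 {10, 1, 33}.
        Root 1: left subtree has 1 node {10}, right has 1 {33}.
  Root 16: left subtree has 1 node {35}, right has 0 { }.

10, 33, 1, 8, 18, 26, 32, 35, 16, 25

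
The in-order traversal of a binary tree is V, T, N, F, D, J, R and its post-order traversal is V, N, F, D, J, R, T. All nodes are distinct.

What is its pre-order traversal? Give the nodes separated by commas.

The last element of post-order is the root; it splits in-order into left and right subtrees.
Root T: left subtree has 1 node {V}, right has 5 {N, F, D, J, R}.
  Root R: left subtree has 4 nodes {N, F, D, J}, right has 0 { }.
    Root J: left subtree has 3 nodes {N, F, D}, right has 0 { }.
      Root D: left subtree has 2 nodes {N, F}, right has 0 { }.
        Root F: left subtree has 1 node {N}, right has 0 { }.

T, V, R, J, D, F, N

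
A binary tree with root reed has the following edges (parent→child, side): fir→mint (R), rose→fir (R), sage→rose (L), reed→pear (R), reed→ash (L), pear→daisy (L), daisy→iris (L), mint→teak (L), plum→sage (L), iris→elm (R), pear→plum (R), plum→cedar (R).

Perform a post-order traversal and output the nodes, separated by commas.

ash, elm, iris, daisy, teak, mint, fir, rose, sage, cedar, plum, pear, reed

Post-order visits the left subtree, then the right subtree, then the node.
At reed: go left to ash.
  ash is a leaf — visit ash.
At reed: go right to pear.
  At pear: go left to daisy.
    At daisy: go left to iris.
      At iris: no left child.
      At iris: go right to elm.
        elm is a leaf — visit elm.
      Visit iris.
    At daisy: no right child.
    Visit daisy.
  At pear: go right to plum.
    At plum: go left to sage.
      At sage: go left to rose.
        At rose: no left child.
        At rose: go right to fir.
          At fir: no left child.
          At fir: go right to mint.
            At mint: go left to teak.
              teak is a leaf — visit teak.
            At mint: no right child.
            Visit mint.
          Visit fir.
        Visit rose.
      At sage: no right child.
      Visit sage.
    At plum: go right to cedar.
      cedar is a leaf — visit cedar.
    Visit plum.
  Visit pear.
Visit reed.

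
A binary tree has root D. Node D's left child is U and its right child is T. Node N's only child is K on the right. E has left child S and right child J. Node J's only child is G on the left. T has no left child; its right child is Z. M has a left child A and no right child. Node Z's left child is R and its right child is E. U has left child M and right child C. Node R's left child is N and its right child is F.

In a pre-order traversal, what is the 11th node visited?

F

Pre-order visits the node, then its left subtree, then its right subtree.
Visit D.
At D: go left to U.
  Visit U.
  At U: go left to M.
    Visit M.
    At M: go left to A.
      A is a leaf — visit A.
    At M: no right child.
  At U: go right to C.
    C is a leaf — visit C.
At D: go right to T.
  Visit T.
  At T: no left child.
  At T: go right to Z.
    Visit Z.
    At Z: go left to R.
      Visit R.
      At R: go left to N.
        Visit N.
        At N: no left child.
        At N: go right to K.
          K is a leaf — visit K.
      At R: go right to F.
        F is a leaf — visit F.
    At Z: go right to E.
      Visit E.
      At E: go left to S.
        S is a leaf — visit S.
      At E: go right to J.
        Visit J.
        At J: go left to G.
          G is a leaf — visit G.
        At J: no right child.
Full pre-order sequence: D, U, M, A, C, T, Z, R, N, K, F, E, S, J, G.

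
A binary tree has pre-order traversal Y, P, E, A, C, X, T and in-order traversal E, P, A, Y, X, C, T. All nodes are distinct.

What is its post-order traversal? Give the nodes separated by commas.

E, A, P, X, T, C, Y

The first element of pre-order is the root; it splits in-order into left and right subtrees.
Root Y: left subtree has 3 nodes {E, P, A}, right has 3 {X, C, T}.
  Root P: left subtree has 1 node {E}, right has 1 {A}.
  Root C: left subtree has 1 node {X}, right has 1 {T}.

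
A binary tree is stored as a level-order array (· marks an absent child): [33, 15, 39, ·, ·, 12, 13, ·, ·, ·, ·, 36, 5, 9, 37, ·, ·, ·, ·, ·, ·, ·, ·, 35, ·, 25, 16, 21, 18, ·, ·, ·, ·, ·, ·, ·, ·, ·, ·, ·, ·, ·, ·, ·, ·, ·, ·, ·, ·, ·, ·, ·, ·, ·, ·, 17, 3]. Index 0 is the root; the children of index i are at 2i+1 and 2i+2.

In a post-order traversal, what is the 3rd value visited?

36

Post-order visits the left subtree, then the right subtree, then the node.
At 33: go left to 15.
  15 is a leaf — visit 15.
At 33: go right to 39.
  At 39: go left to 12.
    At 12: go left to 36.
      At 36: go left to 35.
        35 is a leaf — visit 35.
      At 36: no right child.
      Visit 36.
    At 12: go right to 5.
      At 5: go left to 25.
        25 is a leaf — visit 25.
      At 5: go right to 16.
        16 is a leaf — visit 16.
      Visit 5.
    Visit 12.
  At 39: go right to 13.
    At 13: go left to 9.
      At 9: go left to 21.
        At 21: go left to 17.
          17 is a leaf — visit 17.
        At 21: go right to 3.
          3 is a leaf — visit 3.
        Visit 21.
      At 9: go right to 18.
        18 is a leaf — visit 18.
      Visit 9.
    At 13: go right to 37.
      37 is a leaf — visit 37.
    Visit 13.
  Visit 39.
Visit 33.
Full post-order sequence: 15, 35, 36, 25, 16, 5, 12, 17, 3, 21, 18, 9, 37, 13, 39, 33.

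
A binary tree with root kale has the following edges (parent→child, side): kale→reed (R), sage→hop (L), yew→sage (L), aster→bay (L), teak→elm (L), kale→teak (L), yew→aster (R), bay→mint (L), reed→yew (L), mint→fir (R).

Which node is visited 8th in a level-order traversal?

hop

Level-order visits nodes level by level from the root, left to right within each level.
Level 0: kale
Level 1: teak, reed
Level 2: elm, yew
Level 3: sage, aster
Level 4: hop, bay
Level 5: mint
Level 6: fir
Full level-order sequence: kale, teak, reed, elm, yew, sage, aster, hop, bay, mint, fir.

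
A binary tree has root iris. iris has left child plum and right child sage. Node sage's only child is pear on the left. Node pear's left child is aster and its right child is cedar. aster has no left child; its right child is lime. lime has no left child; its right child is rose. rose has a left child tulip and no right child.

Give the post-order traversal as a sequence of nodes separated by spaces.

plum tulip rose lime aster cedar pear sage iris

Post-order visits the left subtree, then the right subtree, then the node.
At iris: go left to plum.
  plum is a leaf — visit plum.
At iris: go right to sage.
  At sage: go left to pear.
    At pear: go left to aster.
      At aster: no left child.
      At aster: go right to lime.
        At lime: no left child.
        At lime: go right to rose.
          At rose: go left to tulip.
            tulip is a leaf — visit tulip.
          At rose: no right child.
          Visit rose.
        Visit lime.
      Visit aster.
    At pear: go right to cedar.
      cedar is a leaf — visit cedar.
    Visit pear.
  At sage: no right child.
  Visit sage.
Visit iris.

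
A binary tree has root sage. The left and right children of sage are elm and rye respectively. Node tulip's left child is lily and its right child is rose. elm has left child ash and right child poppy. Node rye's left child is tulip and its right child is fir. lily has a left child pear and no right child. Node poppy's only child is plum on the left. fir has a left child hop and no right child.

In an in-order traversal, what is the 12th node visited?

In-order visits the left subtree, then the node, then the right subtree.
At sage: go left to elm.
  At elm: go left to ash.
    ash is a leaf — visit ash.
  Visit elm.
  At elm: go right to poppy.
    At poppy: go left to plum.
      plum is a leaf — visit plum.
    Visit poppy.
    At poppy: no right child.
Visit sage.
At sage: go right to rye.
  At rye: go left to tulip.
    At tulip: go left to lily.
      At lily: go left to pear.
        pear is a leaf — visit pear.
      Visit lily.
      At lily: no right child.
    Visit tulip.
    At tulip: go right to rose.
      rose is a leaf — visit rose.
  Visit rye.
  At rye: go right to fir.
    At fir: go left to hop.
      hop is a leaf — visit hop.
    Visit fir.
    At fir: no right child.
Full in-order sequence: ash, elm, plum, poppy, sage, pear, lily, tulip, rose, rye, hop, fir.

fir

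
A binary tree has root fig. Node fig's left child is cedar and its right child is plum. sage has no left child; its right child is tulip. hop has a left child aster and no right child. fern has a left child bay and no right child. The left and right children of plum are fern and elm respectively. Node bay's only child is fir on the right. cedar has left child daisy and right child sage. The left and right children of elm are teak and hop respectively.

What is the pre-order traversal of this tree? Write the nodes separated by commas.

Pre-order visits the node, then its left subtree, then its right subtree.
Visit fig.
At fig: go left to cedar.
  Visit cedar.
  At cedar: go left to daisy.
    daisy is a leaf — visit daisy.
  At cedar: go right to sage.
    Visit sage.
    At sage: no left child.
    At sage: go right to tulip.
      tulip is a leaf — visit tulip.
At fig: go right to plum.
  Visit plum.
  At plum: go left to fern.
    Visit fern.
    At fern: go left to bay.
      Visit bay.
      At bay: no left child.
      At bay: go right to fir.
        fir is a leaf — visit fir.
    At fern: no right child.
  At plum: go right to elm.
    Visit elm.
    At elm: go left to teak.
      teak is a leaf — visit teak.
    At elm: go right to hop.
      Visit hop.
      At hop: go left to aster.
        aster is a leaf — visit aster.
      At hop: no right child.

fig, cedar, daisy, sage, tulip, plum, fern, bay, fir, elm, teak, hop, aster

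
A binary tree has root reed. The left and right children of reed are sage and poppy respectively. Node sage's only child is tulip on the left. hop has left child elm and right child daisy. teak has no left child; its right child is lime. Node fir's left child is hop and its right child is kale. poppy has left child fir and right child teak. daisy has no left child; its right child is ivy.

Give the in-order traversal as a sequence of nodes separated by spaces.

tulip sage reed elm hop daisy ivy fir kale poppy teak lime

In-order visits the left subtree, then the node, then the right subtree.
At reed: go left to sage.
  At sage: go left to tulip.
    tulip is a leaf — visit tulip.
  Visit sage.
  At sage: no right child.
Visit reed.
At reed: go right to poppy.
  At poppy: go left to fir.
    At fir: go left to hop.
      At hop: go left to elm.
        elm is a leaf — visit elm.
      Visit hop.
      At hop: go right to daisy.
        At daisy: no left child.
        Visit daisy.
        At daisy: go right to ivy.
          ivy is a leaf — visit ivy.
    Visit fir.
    At fir: go right to kale.
      kale is a leaf — visit kale.
  Visit poppy.
  At poppy: go right to teak.
    At teak: no left child.
    Visit teak.
    At teak: go right to lime.
      lime is a leaf — visit lime.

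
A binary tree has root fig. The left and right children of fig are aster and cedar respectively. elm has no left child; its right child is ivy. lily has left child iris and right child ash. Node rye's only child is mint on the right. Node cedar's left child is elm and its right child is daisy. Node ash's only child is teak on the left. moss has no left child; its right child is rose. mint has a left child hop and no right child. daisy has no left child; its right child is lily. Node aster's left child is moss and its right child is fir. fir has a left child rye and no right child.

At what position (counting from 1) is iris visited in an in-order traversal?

In-order visits the left subtree, then the node, then the right subtree.
At fig: go left to aster.
  At aster: go left to moss.
    At moss: no left child.
    Visit moss.
    At moss: go right to rose.
      rose is a leaf — visit rose.
  Visit aster.
  At aster: go right to fir.
    At fir: go left to rye.
      At rye: no left child.
      Visit rye.
      At rye: go right to mint.
        At mint: go left to hop.
          hop is a leaf — visit hop.
        Visit mint.
        At mint: no right child.
    Visit fir.
    At fir: no right child.
Visit fig.
At fig: go right to cedar.
  At cedar: go left to elm.
    At elm: no left child.
    Visit elm.
    At elm: go right to ivy.
      ivy is a leaf — visit ivy.
  Visit cedar.
  At cedar: go right to daisy.
    At daisy: no left child.
    Visit daisy.
    At daisy: go right to lily.
      At lily: go left to iris.
        iris is a leaf — visit iris.
      Visit lily.
      At lily: go right to ash.
        At ash: go left to teak.
          teak is a leaf — visit teak.
        Visit ash.
        At ash: no right child.
Full in-order sequence: moss, rose, aster, rye, hop, mint, fir, fig, elm, ivy, cedar, daisy, iris, lily, teak, ash.

13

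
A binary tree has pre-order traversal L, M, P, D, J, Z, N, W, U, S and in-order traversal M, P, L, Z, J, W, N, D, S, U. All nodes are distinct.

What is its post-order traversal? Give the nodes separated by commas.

The first element of pre-order is the root; it splits in-order into left and right subtrees.
Root L: left subtree has 2 nodes {M, P}, right has 7 {Z, J, W, N, D, S, U}.
  Root M: left subtree has 0 nodes { }, right has 1 {P}.
  Root D: left subtree has 4 nodes {Z, J, W, N}, right has 2 {S, U}.
    Root J: left subtree has 1 node {Z}, right has 2 {W, N}.
      Root N: left subtree has 1 node {W}, right has 0 { }.
    Root U: left subtree has 1 node {S}, right has 0 { }.

P, M, Z, W, N, J, S, U, D, L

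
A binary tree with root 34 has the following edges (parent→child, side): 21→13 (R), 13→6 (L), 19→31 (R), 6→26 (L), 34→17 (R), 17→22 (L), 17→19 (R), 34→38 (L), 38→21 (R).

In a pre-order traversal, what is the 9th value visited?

19

Pre-order visits the node, then its left subtree, then its right subtree.
Visit 34.
At 34: go left to 38.
  Visit 38.
  At 38: no left child.
  At 38: go right to 21.
    Visit 21.
    At 21: no left child.
    At 21: go right to 13.
      Visit 13.
      At 13: go left to 6.
        Visit 6.
        At 6: go left to 26.
          26 is a leaf — visit 26.
        At 6: no right child.
      At 13: no right child.
At 34: go right to 17.
  Visit 17.
  At 17: go left to 22.
    22 is a leaf — visit 22.
  At 17: go right to 19.
    Visit 19.
    At 19: no left child.
    At 19: go right to 31.
      31 is a leaf — visit 31.
Full pre-order sequence: 34, 38, 21, 13, 6, 26, 17, 22, 19, 31.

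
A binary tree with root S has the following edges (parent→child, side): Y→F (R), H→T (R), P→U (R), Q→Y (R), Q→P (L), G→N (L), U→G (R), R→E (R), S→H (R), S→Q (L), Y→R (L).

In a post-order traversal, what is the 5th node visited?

E

Post-order visits the left subtree, then the right subtree, then the node.
At S: go left to Q.
  At Q: go left to P.
    At P: no left child.
    At P: go right to U.
      At U: no left child.
      At U: go right to G.
        At G: go left to N.
          N is a leaf — visit N.
        At G: no right child.
        Visit G.
      Visit U.
    Visit P.
  At Q: go right to Y.
    At Y: go left to R.
      At R: no left child.
      At R: go right to E.
        E is a leaf — visit E.
      Visit R.
    At Y: go right to F.
      F is a leaf — visit F.
    Visit Y.
  Visit Q.
At S: go right to H.
  At H: no left child.
  At H: go right to T.
    T is a leaf — visit T.
  Visit H.
Visit S.
Full post-order sequence: N, G, U, P, E, R, F, Y, Q, T, H, S.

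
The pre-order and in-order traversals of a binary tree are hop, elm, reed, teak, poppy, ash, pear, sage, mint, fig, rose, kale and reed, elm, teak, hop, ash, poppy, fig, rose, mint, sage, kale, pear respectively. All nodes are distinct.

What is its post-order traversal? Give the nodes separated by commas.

The first element of pre-order is the root; it splits in-order into left and right subtrees.
Root hop: left subtree has 3 nodes {reed, elm, teak}, right has 8 {ash, poppy, fig, rose, mint, sage, kale, pear}.
  Root elm: left subtree has 1 node {reed}, right has 1 {teak}.
  Root poppy: left subtree has 1 node {ash}, right has 6 {fig, rose, mint, sage, kale, pear}.
    Root pear: left subtree has 5 nodes {fig, rose, mint, sage, kale}, right has 0 { }.
      Root sage: left subtree has 3 nodes {fig, rose, mint}, right has 1 {kale}.
        Root mint: left subtree has 2 nodes {fig, rose}, right has 0 { }.
          Root fig: left subtree has 0 nodes { }, right has 1 {rose}.

reed, teak, elm, ash, rose, fig, mint, kale, sage, pear, poppy, hop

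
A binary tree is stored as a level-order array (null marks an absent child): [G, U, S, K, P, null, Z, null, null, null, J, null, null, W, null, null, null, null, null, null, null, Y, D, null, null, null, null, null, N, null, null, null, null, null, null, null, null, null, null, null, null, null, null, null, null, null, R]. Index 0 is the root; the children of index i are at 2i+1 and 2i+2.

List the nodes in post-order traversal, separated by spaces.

Post-order visits the left subtree, then the right subtree, then the node.
At G: go left to U.
  At U: go left to K.
    K is a leaf — visit K.
  At U: go right to P.
    At P: no left child.
    At P: go right to J.
      At J: go left to Y.
        Y is a leaf — visit Y.
      At J: go right to D.
        At D: no left child.
        At D: go right to R.
          R is a leaf — visit R.
        Visit D.
      Visit J.
    Visit P.
  Visit U.
At G: go right to S.
  At S: no left child.
  At S: go right to Z.
    At Z: go left to W.
      At W: no left child.
      At W: go right to N.
        N is a leaf — visit N.
      Visit W.
    At Z: no right child.
    Visit Z.
  Visit S.
Visit G.

K Y R D J P U N W Z S G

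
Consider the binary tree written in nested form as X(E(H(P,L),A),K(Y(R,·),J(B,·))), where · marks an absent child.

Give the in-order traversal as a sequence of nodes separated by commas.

In-order visits the left subtree, then the node, then the right subtree.
At X: go left to E.
  At E: go left to H.
    At H: go left to P.
      P is a leaf — visit P.
    Visit H.
    At H: go right to L.
      L is a leaf — visit L.
  Visit E.
  At E: go right to A.
    A is a leaf — visit A.
Visit X.
At X: go right to K.
  At K: go left to Y.
    At Y: go left to R.
      R is a leaf — visit R.
    Visit Y.
    At Y: no right child.
  Visit K.
  At K: go right to J.
    At J: go left to B.
      B is a leaf — visit B.
    Visit J.
    At J: no right child.

P, H, L, E, A, X, R, Y, K, B, J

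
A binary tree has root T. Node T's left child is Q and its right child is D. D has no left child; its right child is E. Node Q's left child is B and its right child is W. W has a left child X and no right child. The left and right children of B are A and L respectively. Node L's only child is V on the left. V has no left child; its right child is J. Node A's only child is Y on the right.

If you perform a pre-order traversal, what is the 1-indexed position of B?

3

Pre-order visits the node, then its left subtree, then its right subtree.
Visit T.
At T: go left to Q.
  Visit Q.
  At Q: go left to B.
    Visit B.
    At B: go left to A.
      Visit A.
      At A: no left child.
      At A: go right to Y.
        Y is a leaf — visit Y.
    At B: go right to L.
      Visit L.
      At L: go left to V.
        Visit V.
        At V: no left child.
        At V: go right to J.
          J is a leaf — visit J.
      At L: no right child.
  At Q: go right to W.
    Visit W.
    At W: go left to X.
      X is a leaf — visit X.
    At W: no right child.
At T: go right to D.
  Visit D.
  At D: no left child.
  At D: go right to E.
    E is a leaf — visit E.
Full pre-order sequence: T, Q, B, A, Y, L, V, J, W, X, D, E.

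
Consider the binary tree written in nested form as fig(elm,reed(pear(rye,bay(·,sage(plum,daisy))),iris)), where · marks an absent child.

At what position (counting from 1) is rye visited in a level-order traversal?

6

Level-order visits nodes level by level from the root, left to right within each level.
Level 0: fig
Level 1: elm, reed
Level 2: pear, iris
Level 3: rye, bay
Level 4: sage
Level 5: plum, daisy
Full level-order sequence: fig, elm, reed, pear, iris, rye, bay, sage, plum, daisy.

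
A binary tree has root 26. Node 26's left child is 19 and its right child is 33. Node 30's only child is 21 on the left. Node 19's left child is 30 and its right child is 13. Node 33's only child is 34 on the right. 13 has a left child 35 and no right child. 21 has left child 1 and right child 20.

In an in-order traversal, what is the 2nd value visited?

In-order visits the left subtree, then the node, then the right subtree.
At 26: go left to 19.
  At 19: go left to 30.
    At 30: go left to 21.
      At 21: go left to 1.
        1 is a leaf — visit 1.
      Visit 21.
      At 21: go right to 20.
        20 is a leaf — visit 20.
    Visit 30.
    At 30: no right child.
  Visit 19.
  At 19: go right to 13.
    At 13: go left to 35.
      35 is a leaf — visit 35.
    Visit 13.
    At 13: no right child.
Visit 26.
At 26: go right to 33.
  At 33: no left child.
  Visit 33.
  At 33: go right to 34.
    34 is a leaf — visit 34.
Full in-order sequence: 1, 21, 20, 30, 19, 35, 13, 26, 33, 34.

21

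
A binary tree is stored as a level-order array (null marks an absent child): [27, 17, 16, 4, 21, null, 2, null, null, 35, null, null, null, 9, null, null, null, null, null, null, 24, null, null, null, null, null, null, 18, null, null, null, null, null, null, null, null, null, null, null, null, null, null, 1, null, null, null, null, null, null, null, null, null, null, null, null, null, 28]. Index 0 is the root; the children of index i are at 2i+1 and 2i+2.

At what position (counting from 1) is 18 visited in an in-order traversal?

9

In-order visits the left subtree, then the node, then the right subtree.
At 27: go left to 17.
  At 17: go left to 4.
    4 is a leaf — visit 4.
  Visit 17.
  At 17: go right to 21.
    At 21: go left to 35.
      At 35: no left child.
      Visit 35.
      At 35: go right to 24.
        At 24: no left child.
        Visit 24.
        At 24: go right to 1.
          1 is a leaf — visit 1.
    Visit 21.
    At 21: no right child.
Visit 27.
At 27: go right to 16.
  At 16: no left child.
  Visit 16.
  At 16: go right to 2.
    At 2: go left to 9.
      At 9: go left to 18.
        At 18: no left child.
        Visit 18.
        At 18: go right to 28.
          28 is a leaf — visit 28.
      Visit 9.
      At 9: no right child.
    Visit 2.
    At 2: no right child.
Full in-order sequence: 4, 17, 35, 24, 1, 21, 27, 16, 18, 28, 9, 2.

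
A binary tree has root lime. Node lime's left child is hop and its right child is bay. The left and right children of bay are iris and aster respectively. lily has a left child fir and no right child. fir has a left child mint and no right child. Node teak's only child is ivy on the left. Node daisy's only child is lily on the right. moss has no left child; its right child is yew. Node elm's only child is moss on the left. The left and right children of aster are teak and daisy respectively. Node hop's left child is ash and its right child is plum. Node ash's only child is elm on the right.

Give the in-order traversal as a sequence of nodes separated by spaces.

ash moss yew elm hop plum lime iris bay ivy teak aster daisy mint fir lily

In-order visits the left subtree, then the node, then the right subtree.
At lime: go left to hop.
  At hop: go left to ash.
    At ash: no left child.
    Visit ash.
    At ash: go right to elm.
      At elm: go left to moss.
        At moss: no left child.
        Visit moss.
        At moss: go right to yew.
          yew is a leaf — visit yew.
      Visit elm.
      At elm: no right child.
  Visit hop.
  At hop: go right to plum.
    plum is a leaf — visit plum.
Visit lime.
At lime: go right to bay.
  At bay: go left to iris.
    iris is a leaf — visit iris.
  Visit bay.
  At bay: go right to aster.
    At aster: go left to teak.
      At teak: go left to ivy.
        ivy is a leaf — visit ivy.
      Visit teak.
      At teak: no right child.
    Visit aster.
    At aster: go right to daisy.
      At daisy: no left child.
      Visit daisy.
      At daisy: go right to lily.
        At lily: go left to fir.
          At fir: go left to mint.
            mint is a leaf — visit mint.
          Visit fir.
          At fir: no right child.
        Visit lily.
        At lily: no right child.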